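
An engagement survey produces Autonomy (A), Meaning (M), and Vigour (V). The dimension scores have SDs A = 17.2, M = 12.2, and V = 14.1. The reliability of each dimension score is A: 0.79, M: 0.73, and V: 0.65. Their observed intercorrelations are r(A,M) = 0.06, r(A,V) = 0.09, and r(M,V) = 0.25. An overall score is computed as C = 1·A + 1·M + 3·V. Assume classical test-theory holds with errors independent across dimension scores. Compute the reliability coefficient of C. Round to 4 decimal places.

0.7249

Var(C) = 17.2² + 12.2² + 3²·14.1² + 2·[17.2·12.2·0.06 + 3·17.2·14.1·0.09 + 3·12.2·14.1·0.25] = 2233.97 + 414.172 = 2648.14.
With uncorrelated errors the cross-covariances are all true-score covariance, so they carry over unchanged; only the diagonal terms shrink to ρᵢσᵢ².
True-score variance = [17.2²·0.79 + 12.2²·0.73 + 3²·14.1²·0.65] + 414.172 = 1505.41 + 414.172 = 1919.58.
Reliability = 1919.58 / 2648.14 = 0.7249.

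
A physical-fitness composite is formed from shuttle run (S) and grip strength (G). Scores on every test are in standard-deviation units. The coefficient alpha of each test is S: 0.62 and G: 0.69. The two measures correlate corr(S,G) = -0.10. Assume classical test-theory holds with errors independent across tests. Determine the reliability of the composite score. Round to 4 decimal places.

Var(S+G) = 2 + 2·[(-0.10)] = 2 − 0.2 = 1.8.
With uncorrelated errors the cross-covariances are all true-score covariance, so they carry over unchanged; only the diagonal terms shrink to ρᵢσᵢ².
True-score variance = [0.62 + 0.69] − 0.2 = 1.31 − 0.2 = 1.11.
Reliability = 1.11 / 1.8 = 0.6167.

0.6167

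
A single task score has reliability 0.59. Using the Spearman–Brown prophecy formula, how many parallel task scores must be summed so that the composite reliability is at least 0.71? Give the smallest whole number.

2

k ≥ ρ*(1−ρ₁)/(ρ₁(1−ρ*)) = 0.71·0.41 / (0.59·0.29) = 1.701.
Smallest integer k = 2.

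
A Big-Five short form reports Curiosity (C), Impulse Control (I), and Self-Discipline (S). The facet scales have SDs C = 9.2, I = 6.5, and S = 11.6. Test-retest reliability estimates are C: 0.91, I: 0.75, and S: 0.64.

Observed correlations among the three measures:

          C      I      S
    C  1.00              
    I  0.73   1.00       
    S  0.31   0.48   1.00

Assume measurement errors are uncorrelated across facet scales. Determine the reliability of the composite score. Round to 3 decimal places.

0.863

Var(C+I+S) = 9.2² + 6.5² + 11.6² + 2·[9.2·6.5·0.73 + 9.2·11.6·0.31 + 6.5·11.6·0.48] = 261.45 + 225.858 = 487.308.
Because errors are independent across components, Cov(Tᵢ,Tⱼ) = Cov(Xᵢ,Xⱼ); the off-diagonal part of the true-score variance is the same as above.
True-score variance = [9.2²·0.91 + 6.5²·0.75 + 11.6²·0.64] + 225.858 = 194.828 + 225.858 = 420.687.
Reliability = 420.687 / 487.308 = 0.863.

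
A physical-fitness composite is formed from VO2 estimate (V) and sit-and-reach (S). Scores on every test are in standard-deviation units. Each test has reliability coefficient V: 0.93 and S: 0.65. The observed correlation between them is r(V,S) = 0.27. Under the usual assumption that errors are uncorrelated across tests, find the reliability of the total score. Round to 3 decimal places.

0.835

Var(V+S) = 2 + 2·[0.27] = 2 + 0.54 = 2.54.
With uncorrelated errors the cross-covariances are all true-score covariance, so they carry over unchanged; only the diagonal terms shrink to ρᵢσᵢ².
True-score variance = [0.93 + 0.65] + 0.54 = 1.58 + 0.54 = 2.12.
Reliability = 2.12 / 2.54 = 0.835.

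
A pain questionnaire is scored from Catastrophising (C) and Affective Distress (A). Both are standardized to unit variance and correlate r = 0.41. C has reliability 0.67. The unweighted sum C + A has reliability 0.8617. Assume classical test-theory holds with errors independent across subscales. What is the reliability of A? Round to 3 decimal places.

Var(C+A) = 2 + 2·0.41 = 2.820.
True-score variance = ρ_C + ρ_A + 2·0.41, so 0.8617 = (0.67 + ρ_A + 0.82) / 2.820.
ρ_A = 0.8617·2.820 − 0.67 − 0.82 = 0.940.

0.940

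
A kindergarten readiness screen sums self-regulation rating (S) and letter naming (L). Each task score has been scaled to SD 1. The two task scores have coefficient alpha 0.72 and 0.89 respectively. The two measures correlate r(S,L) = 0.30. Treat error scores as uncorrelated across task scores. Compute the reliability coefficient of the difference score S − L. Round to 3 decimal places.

0.721

Var(S−L) = 1 + 1 − 2·0.30 = 2 − 0.6 = 1.4.
Under uncorrelated errors the observed covariances equal the true-score covariances, so only the own-variance terms attenuate.
True-score variance = [0.72 + 0.89] − 0.6 = 1.61 − 0.6 = 1.01.
Reliability = 1.01 / 1.4 = 0.721.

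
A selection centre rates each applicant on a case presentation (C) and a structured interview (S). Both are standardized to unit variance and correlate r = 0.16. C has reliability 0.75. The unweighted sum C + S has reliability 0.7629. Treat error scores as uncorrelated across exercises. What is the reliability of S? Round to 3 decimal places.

0.700

Var(C+S) = 2 + 2·0.16 = 2.320.
True-score variance = ρ_C + ρ_S + 2·0.16, so 0.7629 = (0.75 + ρ_S + 0.32) / 2.320.
ρ_S = 0.7629·2.320 − 0.75 − 0.32 = 0.700.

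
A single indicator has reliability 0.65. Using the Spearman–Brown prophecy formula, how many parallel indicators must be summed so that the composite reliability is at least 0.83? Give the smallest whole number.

3

k ≥ ρ*(1−ρ₁)/(ρ₁(1−ρ*)) = 0.83·0.35 / (0.65·0.17) = 2.629.
Smallest integer k = 3.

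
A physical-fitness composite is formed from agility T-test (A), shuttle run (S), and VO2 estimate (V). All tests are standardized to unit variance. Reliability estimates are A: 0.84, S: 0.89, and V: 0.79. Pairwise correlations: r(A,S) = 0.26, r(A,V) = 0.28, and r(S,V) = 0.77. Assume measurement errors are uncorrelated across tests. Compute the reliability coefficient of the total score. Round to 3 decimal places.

Var(A+S+V) = 3 + 2·[0.26 + 0.28 + 0.77] = 3 + 2.62 = 5.62.
Because errors are independent across components, Cov(Tᵢ,Tⱼ) = Cov(Xᵢ,Xⱼ); the off-diagonal part of the true-score variance is the same as above.
True-score variance = [0.84 + 0.89 + 0.79] + 2.62 = 2.52 + 2.62 = 5.14.
Reliability = 5.14 / 5.62 = 0.915.

0.915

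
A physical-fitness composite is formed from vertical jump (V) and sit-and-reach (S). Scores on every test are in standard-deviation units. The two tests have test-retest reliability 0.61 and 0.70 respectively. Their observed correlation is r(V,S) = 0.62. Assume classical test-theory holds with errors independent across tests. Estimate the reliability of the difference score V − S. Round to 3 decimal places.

0.092

Var(V−S) = 1 + 1 − 2·0.62 = 2 − 1.24 = 0.76.
Under uncorrelated errors the observed covariances equal the true-score covariances, so only the own-variance terms attenuate.
True-score variance = [0.61 + 0.70] − 1.24 = 1.31 − 1.24 = 0.07.
Reliability = 0.07 / 0.76 = 0.092.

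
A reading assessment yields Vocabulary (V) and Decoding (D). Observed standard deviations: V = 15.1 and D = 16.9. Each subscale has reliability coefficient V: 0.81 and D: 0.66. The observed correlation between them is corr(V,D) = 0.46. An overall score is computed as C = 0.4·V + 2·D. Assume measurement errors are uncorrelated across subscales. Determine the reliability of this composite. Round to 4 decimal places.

Var(C) = 0.4²·15.1² + 2²·16.9² + 2·[0.8·15.1·16.9·0.46] = 1178.92 + 187.82 = 1366.74.
With uncorrelated errors the cross-covariances are all true-score covariance, so they carry over unchanged; only the diagonal terms shrink to ρᵢσᵢ².
True-score variance = [0.4²·15.1²·0.81 + 2²·16.9²·0.66] + 187.82 = 783.56 + 187.82 = 971.38.
Reliability = 971.38 / 1366.74 = 0.7107.

0.7107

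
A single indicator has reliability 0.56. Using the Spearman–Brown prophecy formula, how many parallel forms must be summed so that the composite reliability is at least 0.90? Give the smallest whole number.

k ≥ ρ*(1−ρ₁)/(ρ₁(1−ρ*)) = 0.90·0.44 / (0.56·0.10) = 7.071.
Smallest integer k = 8.

8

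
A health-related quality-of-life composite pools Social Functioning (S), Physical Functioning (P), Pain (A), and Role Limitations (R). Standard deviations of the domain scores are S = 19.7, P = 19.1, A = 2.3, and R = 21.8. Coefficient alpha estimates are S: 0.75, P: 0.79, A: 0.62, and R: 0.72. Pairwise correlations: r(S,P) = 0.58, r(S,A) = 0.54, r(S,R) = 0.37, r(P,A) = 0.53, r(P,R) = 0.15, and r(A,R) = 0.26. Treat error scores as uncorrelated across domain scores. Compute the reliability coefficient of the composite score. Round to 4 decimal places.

Var(S+P+A+R) = 19.7² + 19.1² + 2.3² + 21.8² + 2·[19.7·19.1·0.58 + 19.7·2.3·0.54 + 19.7·21.8·0.37 + 19.1·2.3·0.53 + 19.1·21.8·0.15 + 2.3·21.8·0.26] = 1233.43 + 1000.76 = 2234.19.
Because errors are independent across components, Cov(Tᵢ,Tⱼ) = Cov(Xᵢ,Xⱼ); the off-diagonal part of the true-score variance is the same as above.
True-score variance = [19.7²·0.75 + 19.1²·0.79 + 2.3²·0.62 + 21.8²·0.72] + 1000.76 = 924.72 + 1000.76 = 1925.48.
Reliability = 1925.48 / 2234.19 = 0.8618.

0.8618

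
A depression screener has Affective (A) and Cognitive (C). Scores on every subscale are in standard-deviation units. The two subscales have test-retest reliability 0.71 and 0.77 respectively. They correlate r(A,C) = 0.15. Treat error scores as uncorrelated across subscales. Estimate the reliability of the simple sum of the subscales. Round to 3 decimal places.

0.774

Var(A+C) = 2 + 2·[0.15] = 2 + 0.3 = 2.3.
Under uncorrelated errors the observed covariances equal the true-score covariances, so only the own-variance terms attenuate.
True-score variance = [0.71 + 0.77] + 0.3 = 1.48 + 0.3 = 1.78.
Reliability = 1.78 / 2.3 = 0.774.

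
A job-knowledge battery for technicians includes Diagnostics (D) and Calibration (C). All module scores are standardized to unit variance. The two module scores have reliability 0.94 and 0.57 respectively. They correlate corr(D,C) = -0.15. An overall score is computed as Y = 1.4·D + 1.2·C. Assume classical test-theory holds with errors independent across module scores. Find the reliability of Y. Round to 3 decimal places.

0.746

Var(Y) = 1.4² + 1.2² + 2·[1.68·(-0.15)] = 3.4 − 0.504 = 2.896.
Under uncorrelated errors the observed covariances equal the true-score covariances, so only the own-variance terms attenuate.
True-score variance = [1.4²·0.94 + 1.2²·0.57] − 0.504 = 2.6632 − 0.504 = 2.1592.
Reliability = 2.1592 / 2.896 = 0.746.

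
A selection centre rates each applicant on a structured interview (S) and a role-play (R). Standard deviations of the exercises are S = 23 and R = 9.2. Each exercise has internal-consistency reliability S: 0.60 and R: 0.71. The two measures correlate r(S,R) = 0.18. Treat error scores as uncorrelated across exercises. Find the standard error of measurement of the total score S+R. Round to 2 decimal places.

Var(total) = 613.64 + 76.176 = 689.816.
True-score variance = 377.494 + 76.176 = 453.67, so reliability = 0.6577.
Error variance = 689.816 − 453.67 = 236.146; SEM = √236.146 = 15.37.

15.37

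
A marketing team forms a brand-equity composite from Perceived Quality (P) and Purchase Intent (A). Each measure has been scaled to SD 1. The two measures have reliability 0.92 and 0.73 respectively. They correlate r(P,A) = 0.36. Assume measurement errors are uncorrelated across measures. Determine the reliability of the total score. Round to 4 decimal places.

Var(P+A) = 2 + 2·[0.36] = 2 + 0.72 = 2.72.
Because errors are independent across components, Cov(Tᵢ,Tⱼ) = Cov(Xᵢ,Xⱼ); the off-diagonal part of the true-score variance is the same as above.
True-score variance = [0.92 + 0.73] + 0.72 = 1.65 + 0.72 = 2.37.
Reliability = 2.37 / 2.72 = 0.8713.

0.8713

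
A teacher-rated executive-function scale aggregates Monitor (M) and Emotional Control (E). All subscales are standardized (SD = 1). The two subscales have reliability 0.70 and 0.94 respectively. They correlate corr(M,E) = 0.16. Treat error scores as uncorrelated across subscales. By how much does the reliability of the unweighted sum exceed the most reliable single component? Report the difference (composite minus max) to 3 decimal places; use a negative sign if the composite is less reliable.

Var(sum) = 2 + 0.32 = 2.32; true-score variance = 1.64 + 0.32 = 1.96; composite reliability = 0.8448.
Max component reliability = 0.9400.
Difference = 0.8448 − 0.9400 = -0.095.

-0.095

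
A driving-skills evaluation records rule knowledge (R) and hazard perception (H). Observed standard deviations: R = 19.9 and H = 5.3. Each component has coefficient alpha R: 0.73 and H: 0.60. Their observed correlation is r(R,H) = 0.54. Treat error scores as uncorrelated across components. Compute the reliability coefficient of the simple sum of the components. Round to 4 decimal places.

0.7804

Var(R+H) = 19.9² + 5.3² + 2·[19.9·5.3·0.54] = 424.1 + 113.908 = 538.008.
Because errors are independent across components, Cov(Tᵢ,Tⱼ) = Cov(Xᵢ,Xⱼ); the off-diagonal part of the true-score variance is the same as above.
True-score variance = [19.9²·0.73 + 5.3²·0.60] + 113.908 = 305.941 + 113.908 = 419.849.
Reliability = 419.849 / 538.008 = 0.7804.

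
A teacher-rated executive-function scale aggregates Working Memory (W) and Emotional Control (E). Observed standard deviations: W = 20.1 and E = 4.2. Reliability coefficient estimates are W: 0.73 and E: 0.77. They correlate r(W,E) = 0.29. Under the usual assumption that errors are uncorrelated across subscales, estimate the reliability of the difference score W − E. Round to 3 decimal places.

Var(W−E) = 20.1² + 4.2² − 2·20.1·4.2·0.29 = 421.65 − 48.9636 = 372.686.
Under uncorrelated errors the observed covariances equal the true-score covariances, so only the own-variance terms attenuate.
True-score variance = [20.1²·0.73 + 4.2²·0.77] − 48.9636 = 308.51 − 48.9636 = 259.547.
Reliability = 259.547 / 372.686 = 0.696.

0.696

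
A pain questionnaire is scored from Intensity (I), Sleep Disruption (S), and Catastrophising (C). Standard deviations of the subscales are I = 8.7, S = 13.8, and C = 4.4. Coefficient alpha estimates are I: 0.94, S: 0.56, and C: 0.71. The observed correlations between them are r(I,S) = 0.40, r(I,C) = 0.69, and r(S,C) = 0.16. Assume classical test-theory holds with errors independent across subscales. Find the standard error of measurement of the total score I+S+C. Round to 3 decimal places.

9.693

Var(total) = 285.49 + 168.305 = 453.795.
True-score variance = 191.541 + 168.305 = 359.845, so reliability = 0.7930.
Error variance = 453.795 − 359.845 = 93.9494; SEM = √93.9494 = 9.693.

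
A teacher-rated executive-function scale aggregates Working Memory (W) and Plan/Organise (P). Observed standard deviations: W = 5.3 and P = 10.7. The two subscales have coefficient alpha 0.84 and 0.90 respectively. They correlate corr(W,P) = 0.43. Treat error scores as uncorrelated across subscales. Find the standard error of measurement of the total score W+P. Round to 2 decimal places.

3.99

Var(total) = 142.58 + 48.7706 = 191.351.
True-score variance = 126.637 + 48.7706 = 175.407, so reliability = 0.9167.
Error variance = 191.351 − 175.407 = 15.9434; SEM = √15.9434 = 3.99.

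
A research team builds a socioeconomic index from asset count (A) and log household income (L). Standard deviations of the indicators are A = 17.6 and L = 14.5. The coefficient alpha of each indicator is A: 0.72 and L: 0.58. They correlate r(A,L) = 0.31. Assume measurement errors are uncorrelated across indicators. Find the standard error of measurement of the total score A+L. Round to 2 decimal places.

Var(total) = 520.01 + 158.224 = 678.234.
True-score variance = 344.972 + 158.224 = 503.196, so reliability = 0.7419.
Error variance = 678.234 − 503.196 = 175.038; SEM = √175.038 = 13.23.

13.23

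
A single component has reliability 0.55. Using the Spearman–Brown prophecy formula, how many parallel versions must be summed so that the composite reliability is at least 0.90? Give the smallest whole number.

k ≥ ρ*(1−ρ₁)/(ρ₁(1−ρ*)) = 0.90·0.45 / (0.55·0.10) = 7.364.
Smallest integer k = 8.

8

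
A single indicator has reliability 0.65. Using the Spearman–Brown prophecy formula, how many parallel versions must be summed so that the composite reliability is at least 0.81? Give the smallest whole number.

3

k ≥ ρ*(1−ρ₁)/(ρ₁(1−ρ*)) = 0.81·0.35 / (0.65·0.19) = 2.296.
Smallest integer k = 3.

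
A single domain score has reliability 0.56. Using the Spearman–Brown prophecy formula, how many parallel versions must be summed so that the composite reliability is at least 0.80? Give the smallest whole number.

4

k ≥ ρ*(1−ρ₁)/(ρ₁(1−ρ*)) = 0.80·0.44 / (0.56·0.20) = 3.143.
Smallest integer k = 4.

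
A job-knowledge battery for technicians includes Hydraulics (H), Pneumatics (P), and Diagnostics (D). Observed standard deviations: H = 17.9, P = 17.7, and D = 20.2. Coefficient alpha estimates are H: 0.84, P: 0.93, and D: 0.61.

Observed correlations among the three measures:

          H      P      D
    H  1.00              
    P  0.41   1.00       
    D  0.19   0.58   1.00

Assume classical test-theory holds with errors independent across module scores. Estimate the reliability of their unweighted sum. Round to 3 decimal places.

Var(H+P+D) = 17.9² + 17.7² + 20.2² + 2·[17.9·17.7·0.41 + 17.9·20.2·0.19 + 17.7·20.2·0.58] = 1041.74 + 811.947 = 1853.69.
With uncorrelated errors the cross-covariances are all true-score covariance, so they carry over unchanged; only the diagonal terms shrink to ρᵢσᵢ².
True-score variance = [17.9²·0.84 + 17.7²·0.93 + 20.2²·0.61] + 811.947 = 809.408 + 811.947 = 1621.36.
Reliability = 1621.36 / 1853.69 = 0.875.

0.875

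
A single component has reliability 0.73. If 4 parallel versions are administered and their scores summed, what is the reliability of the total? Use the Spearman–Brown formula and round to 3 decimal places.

ρ_k = kρ / (1 + (k−1)ρ) = 4·0.73 / (1 + 3·0.73) = 2.920 / 3.190 = 0.915.

0.915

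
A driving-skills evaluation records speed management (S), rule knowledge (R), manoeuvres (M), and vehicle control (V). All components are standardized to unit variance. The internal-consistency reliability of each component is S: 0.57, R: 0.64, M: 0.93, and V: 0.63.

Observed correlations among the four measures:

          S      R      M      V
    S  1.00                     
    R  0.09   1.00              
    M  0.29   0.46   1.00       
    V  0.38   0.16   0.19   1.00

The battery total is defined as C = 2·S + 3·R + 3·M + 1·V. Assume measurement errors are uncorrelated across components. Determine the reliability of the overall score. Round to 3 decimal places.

Var(C) = 2² + 3² + 3² + 1 + 2·[6·0.09 + 6·0.29 + 2·0.38 + 9·0.46 + 3·0.16 + 3·0.19] = 23 + 16.46 = 39.46.
Because errors are independent across components, Cov(Tᵢ,Tⱼ) = Cov(Xᵢ,Xⱼ); the off-diagonal part of the true-score variance is the same as above.
True-score variance = [2²·0.57 + 3²·0.64 + 3²·0.93 + 0.63] + 16.46 = 17.04 + 16.46 = 33.5.
Reliability = 33.5 / 39.46 = 0.849.

0.849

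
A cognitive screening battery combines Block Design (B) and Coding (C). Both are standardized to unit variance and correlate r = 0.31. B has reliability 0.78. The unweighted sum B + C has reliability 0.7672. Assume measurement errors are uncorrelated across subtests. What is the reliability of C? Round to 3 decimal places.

Var(B+C) = 2 + 2·0.31 = 2.620.
True-score variance = ρ_B + ρ_C + 2·0.31, so 0.7672 = (0.78 + ρ_C + 0.62) / 2.620.
ρ_C = 0.7672·2.620 − 0.78 − 0.62 = 0.610.

0.610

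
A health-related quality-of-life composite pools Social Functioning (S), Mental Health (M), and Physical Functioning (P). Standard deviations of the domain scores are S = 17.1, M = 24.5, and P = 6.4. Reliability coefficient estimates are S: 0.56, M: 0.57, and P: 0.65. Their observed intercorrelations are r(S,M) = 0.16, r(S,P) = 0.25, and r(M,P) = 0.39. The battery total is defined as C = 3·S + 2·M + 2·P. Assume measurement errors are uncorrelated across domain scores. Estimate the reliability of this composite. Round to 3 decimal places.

0.670

Var(C) = 3²·17.1² + 2²·24.5² + 2²·6.4² + 2·[6·17.1·24.5·0.16 + 6·17.1·6.4·0.25 + 4·24.5·6.4·0.39] = 5196.53 + 1621.92 = 6818.45.
Under uncorrelated errors the observed covariances equal the true-score covariances, so only the own-variance terms attenuate.
True-score variance = [3²·17.1²·0.56 + 2²·24.5²·0.57 + 2²·6.4²·0.65] + 1621.92 = 2948.81 + 1621.92 = 4570.73.
Reliability = 4570.73 / 6818.45 = 0.670.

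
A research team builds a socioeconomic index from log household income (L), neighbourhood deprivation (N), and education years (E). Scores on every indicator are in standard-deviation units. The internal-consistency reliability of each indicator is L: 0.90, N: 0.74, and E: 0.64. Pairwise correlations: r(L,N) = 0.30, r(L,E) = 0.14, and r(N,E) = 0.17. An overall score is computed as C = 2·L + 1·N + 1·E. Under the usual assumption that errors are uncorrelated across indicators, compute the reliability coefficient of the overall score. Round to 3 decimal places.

0.874

Var(C) = 2² + 1 + 1 + 2·[2·0.30 + 2·0.14 + 0.17] = 6 + 2.1 = 8.1.
With uncorrelated errors the cross-covariances are all true-score covariance, so they carry over unchanged; only the diagonal terms shrink to ρᵢσᵢ².
True-score variance = [2²·0.90 + 0.74 + 0.64] + 2.1 = 4.98 + 2.1 = 7.08.
Reliability = 7.08 / 8.1 = 0.874.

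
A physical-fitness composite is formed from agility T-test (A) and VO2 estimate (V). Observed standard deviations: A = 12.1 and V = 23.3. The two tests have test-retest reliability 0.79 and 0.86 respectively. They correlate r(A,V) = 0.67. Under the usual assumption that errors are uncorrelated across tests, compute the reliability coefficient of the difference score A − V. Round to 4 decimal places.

0.6573

Var(A−V) = 12.1² + 23.3² − 2·12.1·23.3·0.67 = 689.3 − 377.786 = 311.514.
Because errors are independent across components, Cov(Tᵢ,Tⱼ) = Cov(Xᵢ,Xⱼ); the off-diagonal part of the true-score variance is the same as above.
True-score variance = [12.1²·0.79 + 23.3²·0.86] − 377.786 = 582.549 − 377.786 = 204.763.
Reliability = 204.763 / 311.514 = 0.6573.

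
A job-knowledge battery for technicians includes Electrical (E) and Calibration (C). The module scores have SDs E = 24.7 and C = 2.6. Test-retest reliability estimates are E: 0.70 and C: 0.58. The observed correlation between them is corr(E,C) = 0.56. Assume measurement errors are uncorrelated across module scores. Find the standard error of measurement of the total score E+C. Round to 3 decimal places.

13.633

Var(total) = 616.85 + 71.9264 = 688.776.
True-score variance = 430.984 + 71.9264 = 502.91, so reliability = 0.7302.
Error variance = 688.776 − 502.91 = 185.866; SEM = √185.866 = 13.633.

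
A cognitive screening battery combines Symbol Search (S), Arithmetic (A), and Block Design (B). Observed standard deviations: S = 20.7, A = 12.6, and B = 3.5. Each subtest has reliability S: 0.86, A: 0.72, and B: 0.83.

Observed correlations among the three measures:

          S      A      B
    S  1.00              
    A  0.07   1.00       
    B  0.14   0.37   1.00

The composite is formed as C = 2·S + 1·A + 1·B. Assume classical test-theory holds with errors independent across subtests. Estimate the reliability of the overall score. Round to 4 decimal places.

Var(C) = 2²·20.7² + 12.6² + 3.5² + 2·[2·20.7·12.6·0.07 + 2·20.7·3.5·0.14 + 12.6·3.5·0.37] = 1884.97 + 146.236 = 2031.21.
With uncorrelated errors the cross-covariances are all true-score covariance, so they carry over unchanged; only the diagonal terms shrink to ρᵢσᵢ².
True-score variance = [2²·20.7²·0.86 + 12.6²·0.72 + 3.5²·0.83] + 146.236 = 1598.48 + 146.236 = 1744.72.
Reliability = 1744.72 / 2031.21 = 0.8590.

0.8590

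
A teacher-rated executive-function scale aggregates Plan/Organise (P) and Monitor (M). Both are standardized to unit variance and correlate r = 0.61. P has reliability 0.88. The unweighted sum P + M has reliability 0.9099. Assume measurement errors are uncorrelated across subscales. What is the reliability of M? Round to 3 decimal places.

0.830

Var(P+M) = 2 + 2·0.61 = 3.220.
True-score variance = ρ_P + ρ_M + 2·0.61, so 0.9099 = (0.88 + ρ_M + 1.22) / 3.220.
ρ_M = 0.9099·3.220 − 0.88 − 1.22 = 0.830.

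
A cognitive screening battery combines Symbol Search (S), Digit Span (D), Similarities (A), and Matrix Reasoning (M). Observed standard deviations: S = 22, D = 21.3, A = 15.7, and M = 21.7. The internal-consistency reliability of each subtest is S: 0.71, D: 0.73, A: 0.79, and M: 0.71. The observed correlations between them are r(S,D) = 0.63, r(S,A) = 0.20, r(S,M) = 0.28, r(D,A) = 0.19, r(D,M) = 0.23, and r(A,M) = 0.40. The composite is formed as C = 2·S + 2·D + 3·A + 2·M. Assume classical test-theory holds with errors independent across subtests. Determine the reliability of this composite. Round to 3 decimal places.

Var(C) = 2²·22² + 2²·21.3² + 3²·15.7² + 2²·21.7² + 2·[4·22·21.3·0.63 + 6·22·15.7·0.20 + 4·22·21.7·0.28 + 6·21.3·15.7·0.19 + 4·21.3·21.7·0.23 + 6·15.7·21.7·0.40] = 7852.73 + 7508.31 = 15361.
Under uncorrelated errors the observed covariances equal the true-score covariances, so only the own-variance terms attenuate.
True-score variance = [2²·22²·0.71 + 2²·21.3²·0.73 + 3²·15.7²·0.79 + 2²·21.7²·0.71] + 7508.31 = 5789.21 + 7508.31 = 13297.5.
Reliability = 13297.5 / 15361 = 0.866.

0.866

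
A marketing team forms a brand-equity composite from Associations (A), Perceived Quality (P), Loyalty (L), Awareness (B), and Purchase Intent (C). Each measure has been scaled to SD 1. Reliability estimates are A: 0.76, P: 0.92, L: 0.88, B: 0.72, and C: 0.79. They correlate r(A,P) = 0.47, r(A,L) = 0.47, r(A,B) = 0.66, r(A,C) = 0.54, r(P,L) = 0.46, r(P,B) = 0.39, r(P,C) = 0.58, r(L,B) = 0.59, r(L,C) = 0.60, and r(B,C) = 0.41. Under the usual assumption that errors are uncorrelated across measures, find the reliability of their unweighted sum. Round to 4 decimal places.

0.9394

Var(A+P+L+B+C) = 5 + 2·[0.47 + 0.47 + 0.66 + 0.54 + 0.46 + 0.39 + 0.58 + 0.59 + 0.60 + 0.41] = 5 + 10.34 = 15.34.
Under uncorrelated errors the observed covariances equal the true-score covariances, so only the own-variance terms attenuate.
True-score variance = [0.76 + 0.92 + 0.88 + 0.72 + 0.79] + 10.34 = 4.07 + 10.34 = 14.41.
Reliability = 14.41 / 15.34 = 0.9394.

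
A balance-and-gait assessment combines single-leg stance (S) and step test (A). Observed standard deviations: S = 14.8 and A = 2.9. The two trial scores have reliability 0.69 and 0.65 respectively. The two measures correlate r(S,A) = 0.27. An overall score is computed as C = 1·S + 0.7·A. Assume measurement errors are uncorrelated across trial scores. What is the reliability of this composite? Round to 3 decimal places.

0.710

Var(C) = 14.8² + 0.7²·2.9² + 2·[0.7·14.8·2.9·0.27] = 223.161 + 16.2238 = 239.385.
Under uncorrelated errors the observed covariances equal the true-score covariances, so only the own-variance terms attenuate.
True-score variance = [14.8²·0.69 + 0.7²·2.9²·0.65] + 16.2238 = 153.816 + 16.2238 = 170.04.
Reliability = 170.04 / 239.385 = 0.710.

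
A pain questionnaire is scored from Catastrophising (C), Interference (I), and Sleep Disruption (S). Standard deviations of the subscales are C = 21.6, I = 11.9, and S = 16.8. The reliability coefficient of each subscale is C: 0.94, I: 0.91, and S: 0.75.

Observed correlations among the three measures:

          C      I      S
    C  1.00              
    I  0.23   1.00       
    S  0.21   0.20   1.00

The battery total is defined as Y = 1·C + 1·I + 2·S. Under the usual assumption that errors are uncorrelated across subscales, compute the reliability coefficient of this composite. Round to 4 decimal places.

0.8608

Var(Y) = 21.6² + 11.9² + 2²·16.8² + 2·[21.6·11.9·0.23 + 2·21.6·16.8·0.21 + 2·11.9·16.8·0.20] = 1737.13 + 582.994 = 2320.12.
Because errors are independent across components, Cov(Tᵢ,Tⱼ) = Cov(Xᵢ,Xⱼ); the off-diagonal part of the true-score variance is the same as above.
True-score variance = [21.6²·0.94 + 11.9²·0.91 + 2²·16.8²·0.75] + 582.994 = 1414.15 + 582.994 = 1997.15.
Reliability = 1997.15 / 2320.12 = 0.8608.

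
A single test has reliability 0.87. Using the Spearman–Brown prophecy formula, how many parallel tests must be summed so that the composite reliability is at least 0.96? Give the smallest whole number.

4

k ≥ ρ*(1−ρ₁)/(ρ₁(1−ρ*)) = 0.96·0.13 / (0.87·0.04) = 3.586.
Smallest integer k = 4.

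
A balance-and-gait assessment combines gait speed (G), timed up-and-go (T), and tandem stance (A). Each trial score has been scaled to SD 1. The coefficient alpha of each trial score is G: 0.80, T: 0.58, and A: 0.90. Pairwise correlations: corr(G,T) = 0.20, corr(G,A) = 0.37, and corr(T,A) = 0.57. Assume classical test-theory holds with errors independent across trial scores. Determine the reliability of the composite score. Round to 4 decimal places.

0.8636

Var(G+T+A) = 3 + 2·[0.20 + 0.37 + 0.57] = 3 + 2.28 = 5.28.
With uncorrelated errors the cross-covariances are all true-score covariance, so they carry over unchanged; only the diagonal terms shrink to ρᵢσᵢ².
True-score variance = [0.80 + 0.58 + 0.90] + 2.28 = 2.28 + 2.28 = 4.56.
Reliability = 4.56 / 5.28 = 0.8636.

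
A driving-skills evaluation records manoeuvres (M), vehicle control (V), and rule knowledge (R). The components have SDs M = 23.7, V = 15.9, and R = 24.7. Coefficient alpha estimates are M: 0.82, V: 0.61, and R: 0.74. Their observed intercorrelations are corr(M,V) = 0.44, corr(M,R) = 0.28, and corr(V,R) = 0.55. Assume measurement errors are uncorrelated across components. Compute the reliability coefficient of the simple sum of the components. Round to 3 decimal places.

Var(M+V+R) = 23.7² + 15.9² + 24.7² + 2·[23.7·15.9·0.44 + 23.7·24.7·0.28 + 15.9·24.7·0.55] = 1424.59 + 1091.43 = 2516.02.
Because errors are independent across components, Cov(Tᵢ,Tⱼ) = Cov(Xᵢ,Xⱼ); the off-diagonal part of the true-score variance is the same as above.
True-score variance = [23.7²·0.82 + 15.9²·0.61 + 24.7²·0.74] + 1091.43 = 1066.27 + 1091.43 = 2157.7.
Reliability = 2157.7 / 2516.02 = 0.858.

0.858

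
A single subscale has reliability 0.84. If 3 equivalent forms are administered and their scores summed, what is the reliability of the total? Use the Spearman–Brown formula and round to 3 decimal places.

0.940

ρ_k = kρ / (1 + (k−1)ρ) = 3·0.84 / (1 + 2·0.84) = 2.520 / 2.680 = 0.940.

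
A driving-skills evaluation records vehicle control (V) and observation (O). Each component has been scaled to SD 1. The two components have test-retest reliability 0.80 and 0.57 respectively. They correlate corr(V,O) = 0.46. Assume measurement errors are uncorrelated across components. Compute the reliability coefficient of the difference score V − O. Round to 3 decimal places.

Var(V−O) = 1 + 1 − 2·0.46 = 2 − 0.92 = 1.08.
Because errors are independent across components, Cov(Tᵢ,Tⱼ) = Cov(Xᵢ,Xⱼ); the off-diagonal part of the true-score variance is the same as above.
True-score variance = [0.80 + 0.57] − 0.92 = 1.37 − 0.92 = 0.45.
Reliability = 0.45 / 1.08 = 0.417.

0.417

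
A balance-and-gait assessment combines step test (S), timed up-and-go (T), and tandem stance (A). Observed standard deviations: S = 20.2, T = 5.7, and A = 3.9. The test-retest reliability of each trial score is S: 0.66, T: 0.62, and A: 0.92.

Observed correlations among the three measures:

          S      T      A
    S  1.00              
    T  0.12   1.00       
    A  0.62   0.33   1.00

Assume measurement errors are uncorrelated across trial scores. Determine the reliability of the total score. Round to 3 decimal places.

Var(S+T+A) = 20.2² + 5.7² + 3.9² + 2·[20.2·5.7·0.12 + 20.2·3.9·0.62 + 5.7·3.9·0.33] = 455.74 + 139.993 = 595.733.
With uncorrelated errors the cross-covariances are all true-score covariance, so they carry over unchanged; only the diagonal terms shrink to ρᵢσᵢ².
True-score variance = [20.2²·0.66 + 5.7²·0.62 + 3.9²·0.92] + 139.993 = 303.443 + 139.993 = 443.436.
Reliability = 443.436 / 595.733 = 0.744.

0.744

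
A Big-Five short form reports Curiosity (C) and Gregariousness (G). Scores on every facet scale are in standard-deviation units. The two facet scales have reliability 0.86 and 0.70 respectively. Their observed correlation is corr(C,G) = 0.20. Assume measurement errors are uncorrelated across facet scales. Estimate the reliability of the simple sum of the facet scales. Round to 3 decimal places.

Var(C+G) = 2 + 2·[0.20] = 2 + 0.4 = 2.4.
Under uncorrelated errors the observed covariances equal the true-score covariances, so only the own-variance terms attenuate.
True-score variance = [0.86 + 0.70] + 0.4 = 1.56 + 0.4 = 1.96.
Reliability = 1.96 / 2.4 = 0.817.

0.817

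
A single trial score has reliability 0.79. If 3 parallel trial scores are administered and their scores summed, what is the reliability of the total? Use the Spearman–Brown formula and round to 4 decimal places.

0.9186

ρ_k = kρ / (1 + (k−1)ρ) = 3·0.79 / (1 + 2·0.79) = 2.370 / 2.580 = 0.9186.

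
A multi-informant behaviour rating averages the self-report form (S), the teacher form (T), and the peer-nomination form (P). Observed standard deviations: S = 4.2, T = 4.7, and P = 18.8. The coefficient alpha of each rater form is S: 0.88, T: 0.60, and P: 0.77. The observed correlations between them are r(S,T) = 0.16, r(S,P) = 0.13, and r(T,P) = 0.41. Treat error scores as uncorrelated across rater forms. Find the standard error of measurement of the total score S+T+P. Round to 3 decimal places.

Var(total) = 393.17 + 99.3016 = 492.472.
True-score variance = 300.926 + 99.3016 = 400.228, so reliability = 0.8127.
Error variance = 492.472 − 400.228 = 92.244; SEM = √92.244 = 9.604.

9.604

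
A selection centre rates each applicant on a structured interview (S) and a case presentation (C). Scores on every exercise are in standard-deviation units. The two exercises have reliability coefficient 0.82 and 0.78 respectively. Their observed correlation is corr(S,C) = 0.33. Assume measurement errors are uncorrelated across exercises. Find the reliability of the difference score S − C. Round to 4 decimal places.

0.7015

Var(S−C) = 1 + 1 − 2·0.33 = 2 − 0.66 = 1.34.
With uncorrelated errors the cross-covariances are all true-score covariance, so they carry over unchanged; only the diagonal terms shrink to ρᵢσᵢ².
True-score variance = [0.82 + 0.78] − 0.66 = 1.6 − 0.66 = 0.94.
Reliability = 0.94 / 1.34 = 0.7015.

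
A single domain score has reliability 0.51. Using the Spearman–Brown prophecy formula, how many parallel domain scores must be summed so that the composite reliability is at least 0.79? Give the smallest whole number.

4

k ≥ ρ*(1−ρ₁)/(ρ₁(1−ρ*)) = 0.79·0.49 / (0.51·0.21) = 3.614.
Smallest integer k = 4.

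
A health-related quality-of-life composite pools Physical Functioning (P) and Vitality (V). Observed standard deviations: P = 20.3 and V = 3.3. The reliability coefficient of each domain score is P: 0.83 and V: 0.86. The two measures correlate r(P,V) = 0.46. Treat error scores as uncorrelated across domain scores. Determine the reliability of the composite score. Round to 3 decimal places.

0.852

Var(P+V) = 20.3² + 3.3² + 2·[20.3·3.3·0.46] = 422.98 + 61.6308 = 484.611.
Because errors are independent across components, Cov(Tᵢ,Tⱼ) = Cov(Xᵢ,Xⱼ); the off-diagonal part of the true-score variance is the same as above.
True-score variance = [20.3²·0.83 + 3.3²·0.86] + 61.6308 = 351.4 + 61.6308 = 413.031.
Reliability = 413.031 / 484.611 = 0.852.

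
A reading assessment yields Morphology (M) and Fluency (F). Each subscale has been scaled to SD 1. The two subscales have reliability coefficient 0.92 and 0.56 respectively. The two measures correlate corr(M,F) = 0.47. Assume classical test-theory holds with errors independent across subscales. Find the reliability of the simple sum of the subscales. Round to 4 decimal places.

0.8231

Var(M+F) = 2 + 2·[0.47] = 2 + 0.94 = 2.94.
Under uncorrelated errors the observed covariances equal the true-score covariances, so only the own-variance terms attenuate.
True-score variance = [0.92 + 0.56] + 0.94 = 1.48 + 0.94 = 2.42.
Reliability = 2.42 / 2.94 = 0.8231.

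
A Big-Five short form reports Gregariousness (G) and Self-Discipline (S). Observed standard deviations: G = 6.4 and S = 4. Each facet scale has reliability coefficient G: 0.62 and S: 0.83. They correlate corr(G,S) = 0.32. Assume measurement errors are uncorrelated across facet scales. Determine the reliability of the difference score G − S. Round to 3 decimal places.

Var(G−S) = 6.4² + 4² − 2·6.4·4·0.32 = 56.96 − 16.384 = 40.576.
Because errors are independent across components, Cov(Tᵢ,Tⱼ) = Cov(Xᵢ,Xⱼ); the off-diagonal part of the true-score variance is the same as above.
True-score variance = [6.4²·0.62 + 4²·0.83] − 16.384 = 38.6752 − 16.384 = 22.2912.
Reliability = 22.2912 / 40.576 = 0.549.

0.549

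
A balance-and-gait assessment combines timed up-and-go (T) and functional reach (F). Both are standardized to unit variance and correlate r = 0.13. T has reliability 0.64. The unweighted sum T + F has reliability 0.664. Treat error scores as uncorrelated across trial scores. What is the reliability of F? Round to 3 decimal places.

Var(T+F) = 2 + 2·0.13 = 2.260.
True-score variance = ρ_T + ρ_F + 2·0.13, so 0.664 = (0.64 + ρ_F + 0.26) / 2.260.
ρ_F = 0.664·2.260 − 0.64 − 0.26 = 0.601.

0.601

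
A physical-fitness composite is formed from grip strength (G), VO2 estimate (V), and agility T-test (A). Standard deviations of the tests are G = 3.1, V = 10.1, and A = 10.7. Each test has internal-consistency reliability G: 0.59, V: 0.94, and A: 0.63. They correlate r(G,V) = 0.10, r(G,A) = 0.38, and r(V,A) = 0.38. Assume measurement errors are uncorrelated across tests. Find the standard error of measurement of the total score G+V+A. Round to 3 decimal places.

7.240

Var(total) = 226.11 + 113.604 = 339.714.
True-score variance = 173.688 + 113.604 = 287.292, so reliability = 0.8457.
Error variance = 339.714 − 287.292 = 52.422; SEM = √52.422 = 7.240.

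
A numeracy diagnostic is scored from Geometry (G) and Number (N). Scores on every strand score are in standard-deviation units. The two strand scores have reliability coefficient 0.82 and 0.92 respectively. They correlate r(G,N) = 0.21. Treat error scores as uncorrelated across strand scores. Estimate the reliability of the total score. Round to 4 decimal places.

Var(G+N) = 2 + 2·[0.21] = 2 + 0.42 = 2.42.
Under uncorrelated errors the observed covariances equal the true-score covariances, so only the own-variance terms attenuate.
True-score variance = [0.82 + 0.92] + 0.42 = 1.74 + 0.42 = 2.16.
Reliability = 2.16 / 2.42 = 0.8926.

0.8926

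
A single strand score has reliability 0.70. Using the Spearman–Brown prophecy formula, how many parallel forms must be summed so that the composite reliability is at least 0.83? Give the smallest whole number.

3

k ≥ ρ*(1−ρ₁)/(ρ₁(1−ρ*)) = 0.83·0.30 / (0.70·0.17) = 2.092.
Smallest integer k = 3.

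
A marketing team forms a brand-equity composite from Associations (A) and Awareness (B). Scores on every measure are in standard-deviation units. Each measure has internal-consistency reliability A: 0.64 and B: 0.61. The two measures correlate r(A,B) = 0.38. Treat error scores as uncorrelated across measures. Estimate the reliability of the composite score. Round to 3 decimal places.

Var(A+B) = 2 + 2·[0.38] = 2 + 0.76 = 2.76.
Because errors are independent across components, Cov(Tᵢ,Tⱼ) = Cov(Xᵢ,Xⱼ); the off-diagonal part of the true-score variance is the same as above.
True-score variance = [0.64 + 0.61] + 0.76 = 1.25 + 0.76 = 2.01.
Reliability = 2.01 / 2.76 = 0.728.

0.728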